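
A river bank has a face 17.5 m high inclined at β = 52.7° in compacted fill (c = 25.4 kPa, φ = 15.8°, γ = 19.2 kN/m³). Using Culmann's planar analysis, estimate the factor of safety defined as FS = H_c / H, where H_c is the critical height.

H_c = (4c/γ) · sinβ cosφ / [1 − cos(β − φ)]
    = (4·25.4/19.2) · sin52.7°·cos15.8° / [1 − cos36.9°]
    = 5.292 · 0.7654 / 0.2003 = 20.22 m
FS = H_c / H = 20.22 / 17.5 = 1.155

FS = 1.16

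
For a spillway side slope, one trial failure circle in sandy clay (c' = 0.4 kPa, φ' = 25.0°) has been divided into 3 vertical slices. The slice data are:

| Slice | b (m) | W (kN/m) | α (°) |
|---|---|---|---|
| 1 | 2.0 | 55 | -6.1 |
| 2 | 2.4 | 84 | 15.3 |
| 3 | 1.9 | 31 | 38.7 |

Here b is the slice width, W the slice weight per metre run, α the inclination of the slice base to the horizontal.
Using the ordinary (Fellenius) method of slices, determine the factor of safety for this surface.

Ordinary method of slices: FS = Σ[c'·Δl_i + (W_i cosα_i)·tanφ'] / Σ W_i sinα_i, with Δl_i = b_i / cosα_i.
Slice 1: Δl = 2.0/cos(-6.1°) = 2.011 m; N'_1 = 55·cos(-6.1°) = 54.7; c'Δl = 0.80; W sinα = -5.8
Slice 2: Δl = 2.4/cos15.3° = 2.488 m; N'_2 = 84·cos15.3° = 81.0; c'Δl = 1.00; W sinα = 22.2
Slice 3: Δl = 1.9/cos38.7° = 2.435 m; N'_3 = 31·cos38.7° = 24.2; c'Δl = 0.97; W sinα = 19.4
Σc'Δl = 2.8 kN/m; ΣN' = 159.9 kN/m; ΣW sinα = 35.7 kN/m
Resisting = 2.8 + 159.9·tan25.0° = 2.8 + 74.6 = 77.3 kN/m
FS = 77.3 / 35.7 = 2.166

FS = 2.17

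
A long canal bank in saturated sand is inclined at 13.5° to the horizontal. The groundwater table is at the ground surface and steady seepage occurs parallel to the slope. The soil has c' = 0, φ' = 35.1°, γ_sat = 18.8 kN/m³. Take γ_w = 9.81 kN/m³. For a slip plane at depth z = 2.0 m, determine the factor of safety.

With seepage parallel to the slope and the water table at the surface, the effective normal stress on the slip plane uses the buoyant unit weight γ' = γ_sat − γ_w while the driving shear stress uses γ_sat:
FS = [c' + γ' z cos²β tanφ'] / [γ_sat z sinβ cosβ]
(For c' = 0 this reduces to FS = (γ'/γ_sat)·tanφ'/tanβ.)
γ' = 18.8 − 9.81 = 8.99 kN/m³
Numerator = 0.0 + 8.99·2.0·cos²13.5°·tan35.1° = 0.0 + 8.99·2.0·0.9455·0.7028 = 11.948 kPa
Denominator = 18.8·2.0·sin13.5°·cos13.5° = 18.8·2.0·0.2334·0.9724 = 8.535 kPa
FS = 11.948 / 8.535 = 1.400

FS = 1.40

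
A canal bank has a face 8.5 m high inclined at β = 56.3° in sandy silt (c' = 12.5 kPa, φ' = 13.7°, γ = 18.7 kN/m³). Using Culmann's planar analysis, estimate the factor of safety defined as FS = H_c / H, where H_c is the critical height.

FS = 0.96

H_c = (4c'/γ) · sinβ cosφ' / [1 − cos(β − φ')]
    = (4·12.5/18.7) · sin56.3°·cos13.7° / [1 − cos42.6°]
    = 2.674 · 0.8083 / 0.2639 = 8.19 m
FS = H_c / H = 8.19 / 8.5 = 0.963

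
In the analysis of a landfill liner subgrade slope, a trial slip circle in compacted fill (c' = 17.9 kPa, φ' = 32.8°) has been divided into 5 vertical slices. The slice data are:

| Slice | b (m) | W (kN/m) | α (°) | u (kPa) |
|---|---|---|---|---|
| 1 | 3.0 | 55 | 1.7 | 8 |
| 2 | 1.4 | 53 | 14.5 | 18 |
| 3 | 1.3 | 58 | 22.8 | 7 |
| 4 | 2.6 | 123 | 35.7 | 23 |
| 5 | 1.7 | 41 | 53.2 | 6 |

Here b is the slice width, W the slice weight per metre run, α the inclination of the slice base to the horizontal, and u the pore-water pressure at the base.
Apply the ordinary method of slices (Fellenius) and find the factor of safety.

FS = 2.11

Ordinary method of slices: FS = Σ[c'·Δl_i + (W_i cosα_i − u_i·Δl_i)·tanφ'] / Σ W_i sinα_i, with Δl_i = b_i / cosα_i.
Slice 1: Δl = 3.0/cos1.7° = 3.001 m; N'_1 = 55·cos1.7° − 8·3.001 = 31.0; c'Δl = 53.72; W sinα = 1.6
Slice 2: Δl = 1.4/cos14.5° = 1.446 m; N'_2 = 53·cos14.5° − 18·1.446 = 25.3; c'Δl = 25.88; W sinα = 13.3
Slice 3: Δl = 1.3/cos22.8° = 1.410 m; N'_3 = 58·cos22.8° − 7·1.410 = 43.6; c'Δl = 25.24; W sinα = 22.5
Slice 4: Δl = 2.6/cos35.7° = 3.202 m; N'_4 = 123·cos35.7° − 23·3.202 = 26.2; c'Δl = 57.31; W sinα = 71.8
Slice 5: Δl = 1.7/cos53.2° = 2.838 m; N'_5 = 41·cos53.2° − 6·2.838 = 7.5; c'Δl = 50.80; W sinα = 32.8
Σc'Δl = 213.0 kN/m; ΣN' = 133.6 kN/m; ΣW sinα = 142.0 kN/m
Resisting = 213.0 + 133.6·tan32.8° = 213.0 + 86.1 = 299.1 kN/m
FS = 299.1 / 142.0 = 2.106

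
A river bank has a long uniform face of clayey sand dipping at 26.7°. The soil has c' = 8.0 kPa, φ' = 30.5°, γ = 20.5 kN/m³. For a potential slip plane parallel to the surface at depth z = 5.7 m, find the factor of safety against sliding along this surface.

FS = 1.34

For an infinite slope with a slip plane parallel to the surface (no pore pressure): FS = [c' + γz cos²β tanφ'] / [γz sinβ cosβ].
γz = 20.5·5.7 = 116.85 kN/m²
Numerator = 8.0 + 116.85·cos²26.7°·tan30.5° = 8.0 + 116.85·0.7981·0.5890 = 62.934 kPa
Denominator = 116.85·sin26.7°·cos26.7° = 116.85·0.4493·0.8934 = 46.905 kPa
FS = 62.934 / 46.905 = 1.342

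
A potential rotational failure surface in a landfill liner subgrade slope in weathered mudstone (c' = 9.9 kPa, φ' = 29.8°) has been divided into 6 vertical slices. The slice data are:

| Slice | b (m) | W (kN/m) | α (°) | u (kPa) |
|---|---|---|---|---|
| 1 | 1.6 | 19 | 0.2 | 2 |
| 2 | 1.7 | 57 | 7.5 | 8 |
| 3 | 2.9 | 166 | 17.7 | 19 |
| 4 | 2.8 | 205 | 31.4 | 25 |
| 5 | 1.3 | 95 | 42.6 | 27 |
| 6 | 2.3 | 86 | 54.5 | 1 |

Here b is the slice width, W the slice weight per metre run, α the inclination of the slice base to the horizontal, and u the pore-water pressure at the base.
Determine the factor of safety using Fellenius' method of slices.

Ordinary method of slices: FS = Σ[c'·Δl_i + (W_i cosα_i − u_i·Δl_i)·tanφ'] / Σ W_i sinα_i, with Δl_i = b_i / cosα_i.
Slice 1: Δl = 1.6/cos0.2° = 1.600 m; N'_1 = 19·cos0.2° − 2·1.600 = 15.8; c'Δl = 15.84; W sinα = 0.1
Slice 2: Δl = 1.7/cos7.5° = 1.715 m; N'_2 = 57·cos7.5° − 8·1.715 = 42.8; c'Δl = 16.98; W sinα = 7.4
Slice 3: Δl = 2.9/cos17.7° = 3.044 m; N'_3 = 166·cos17.7° − 19·3.044 = 100.3; c'Δl = 30.14; W sinα = 50.5
Slice 4: Δl = 2.8/cos31.4° = 3.280 m; N'_4 = 205·cos31.4° − 25·3.280 = 93.0; c'Δl = 32.48; W sinα = 106.8
Slice 5: Δl = 1.3/cos42.6° = 1.766 m; N'_5 = 95·cos42.6° − 27·1.766 = 22.2; c'Δl = 17.48; W sinα = 64.3
Slice 6: Δl = 2.3/cos54.5° = 3.961 m; N'_6 = 86·cos54.5° − 1·3.961 = 46.0; c'Δl = 39.21; W sinα = 70.0
Σc'Δl = 152.1 kN/m; ΣN' = 320.1 kN/m; ΣW sinα = 299.1 kN/m
Resisting = 152.1 + 320.1·tan29.8° = 152.1 + 183.3 = 335.4 kN/m
FS = 335.4 / 299.1 = 1.122

FS = 1.12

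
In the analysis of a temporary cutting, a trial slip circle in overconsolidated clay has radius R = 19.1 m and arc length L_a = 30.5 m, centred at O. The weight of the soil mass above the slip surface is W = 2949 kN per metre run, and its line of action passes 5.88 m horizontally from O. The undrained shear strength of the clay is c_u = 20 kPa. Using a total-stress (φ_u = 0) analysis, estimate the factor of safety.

Taking moments about the centre O, the resisting moment is provided by the undrained shear strength acting along the arc:
M_R = c_u·L_a·R = 20·30.50·19.1 = 11651.0 kN·m/m
M_D = W·d = 2949·5.88 = 17340.1 kN·m/m
FS = M_R / M_D = 11651.0 / 17340.1 = 0.672

FS = 0.67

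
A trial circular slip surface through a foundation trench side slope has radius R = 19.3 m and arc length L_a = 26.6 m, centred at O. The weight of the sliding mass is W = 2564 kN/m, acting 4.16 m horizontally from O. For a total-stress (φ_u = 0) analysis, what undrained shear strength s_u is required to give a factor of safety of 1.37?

FS = s_u·L_a·R / (W·d), so s_u = FS·W·d / (L_a·R).
s_u = 1.37·2564·4.16 / (26.60·19.3) = 14612.7 / 513.38 = 28.46 kPa

s_u = 28.5 kPa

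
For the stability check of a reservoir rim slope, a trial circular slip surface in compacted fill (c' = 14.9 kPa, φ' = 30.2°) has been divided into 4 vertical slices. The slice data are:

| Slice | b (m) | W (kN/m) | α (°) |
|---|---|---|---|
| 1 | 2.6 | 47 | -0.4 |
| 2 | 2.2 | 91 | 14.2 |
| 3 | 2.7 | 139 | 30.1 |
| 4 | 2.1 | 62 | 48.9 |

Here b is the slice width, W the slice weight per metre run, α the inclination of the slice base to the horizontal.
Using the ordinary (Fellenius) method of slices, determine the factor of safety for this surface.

Ordinary method of slices: FS = Σ[c'·Δl_i + (W_i cosα_i)·tanφ'] / Σ W_i sinα_i, with Δl_i = b_i / cosα_i.
Slice 1: Δl = 2.6/cos(-0.4°) = 2.600 m; N'_1 = 47·cos(-0.4°) = 47.0; c'Δl = 38.74; W sinα = -0.3
Slice 2: Δl = 2.2/cos14.2° = 2.269 m; N'_2 = 91·cos14.2° = 88.2; c'Δl = 33.81; W sinα = 22.3
Slice 3: Δl = 2.7/cos30.1° = 3.121 m; N'_3 = 139·cos30.1° = 120.3; c'Δl = 46.50; W sinα = 69.7
Slice 4: Δl = 2.1/cos48.9° = 3.195 m; N'_4 = 62·cos48.9° = 40.8; c'Δl = 47.60; W sinα = 46.7
Σc'Δl = 166.7 kN/m; ΣN' = 296.2 kN/m; ΣW sinα = 138.4 kN/m
Resisting = 166.7 + 296.2·tan30.2° = 166.7 + 172.4 = 339.1 kN/m
FS = 339.1 / 138.4 = 2.449

FS = 2.45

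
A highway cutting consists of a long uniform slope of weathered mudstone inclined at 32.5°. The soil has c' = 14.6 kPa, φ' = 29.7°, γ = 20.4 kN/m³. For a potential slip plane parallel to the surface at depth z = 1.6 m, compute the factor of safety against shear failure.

For an infinite slope with a slip plane parallel to the surface (no pore pressure): FS = [c' + γz cos²β tanφ'] / [γz sinβ cosβ].
γz = 20.4·1.6 = 32.64 kN/m²
Numerator = 14.6 + 32.64·cos²32.5°·tan29.7° = 14.6 + 32.64·0.7113·0.5704 = 27.843 kPa
Denominator = 32.64·sin32.5°·cos32.5° = 32.64·0.5373·0.8434 = 14.791 kPa
FS = 27.843 / 14.791 = 1.882

FS = 1.88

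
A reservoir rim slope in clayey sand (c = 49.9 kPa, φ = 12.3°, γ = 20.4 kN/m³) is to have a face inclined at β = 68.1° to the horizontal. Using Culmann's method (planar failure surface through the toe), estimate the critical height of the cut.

H_c = 20.25 m

Culmann's analysis gives the critical failure plane at α_cr = (β + φ)/2 = (68.1 + 12.3)/2 = 40.2°, and the critical height
H_c = (4c/γ) · sinβ cosφ / [1 − cos(β − φ)]
    = (4·49.9/20.4) · sin68.1°·cos12.3° / [1 − cos(55.8°)]
    = 9.784 · 0.9278·0.9770 / [1 − 0.5621]
    = 9.784 · 0.9065 / 0.4379
    = 20.25 m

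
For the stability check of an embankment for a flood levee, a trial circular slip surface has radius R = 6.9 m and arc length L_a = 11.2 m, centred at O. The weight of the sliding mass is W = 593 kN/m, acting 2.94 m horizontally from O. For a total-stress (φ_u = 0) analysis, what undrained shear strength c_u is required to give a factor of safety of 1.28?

FS = c_u·L_a·R / (W·d), so c_u = FS·W·d / (L_a·R).
c_u = 1.28·593·2.94 / (11.20·6.9) = 2231.6 / 77.28 = 28.88 kPa

c_u = 28.9 kPa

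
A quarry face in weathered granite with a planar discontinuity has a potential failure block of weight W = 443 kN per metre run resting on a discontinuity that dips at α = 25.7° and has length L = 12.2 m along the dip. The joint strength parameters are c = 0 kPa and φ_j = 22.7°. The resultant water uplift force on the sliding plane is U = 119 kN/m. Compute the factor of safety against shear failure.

Resolving the block weight along and normal to the plane and applying the Mohr–Coulomb strength on the joint:
N' = W cosα − U = 443·cos25.7° − 119 = 280.2 kN/m
Driving force T = W sinα = 443·sin25.7° = 192.1 kN/m
Resisting force R = c·L + N'·tanφ_j = 0·12.2 + 280.2·tan22.7° = 0.0 + 117.2 = 117.2 kN/m
FS = R / T = 117.2 / 192.1 = 0.610

FS = 0.61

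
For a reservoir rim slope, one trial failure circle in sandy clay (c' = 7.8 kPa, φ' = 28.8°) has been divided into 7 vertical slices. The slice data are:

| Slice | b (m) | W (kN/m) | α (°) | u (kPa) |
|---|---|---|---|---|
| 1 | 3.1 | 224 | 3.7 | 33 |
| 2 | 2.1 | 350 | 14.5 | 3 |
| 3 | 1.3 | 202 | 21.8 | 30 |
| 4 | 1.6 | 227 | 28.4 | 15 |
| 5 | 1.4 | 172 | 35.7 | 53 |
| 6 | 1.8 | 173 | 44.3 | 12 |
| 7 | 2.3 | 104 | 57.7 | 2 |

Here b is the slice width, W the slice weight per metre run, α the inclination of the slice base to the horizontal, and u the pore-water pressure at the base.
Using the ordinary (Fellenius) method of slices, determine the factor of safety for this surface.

Ordinary method of slices: FS = Σ[c'·Δl_i + (W_i cosα_i − u_i·Δl_i)·tanφ'] / Σ W_i sinα_i, with Δl_i = b_i / cosα_i.
Slice 1: Δl = 3.1/cos3.7° = 3.106 m; N'_1 = 224·cos3.7° − 33·3.106 = 121.0; c'Δl = 24.23; W sinα = 14.5
Slice 2: Δl = 2.1/cos14.5° = 2.169 m; N'_2 = 350·cos14.5° − 3·2.169 = 332.3; c'Δl = 16.92; W sinα = 87.6
Slice 3: Δl = 1.3/cos21.8° = 1.400 m; N'_3 = 202·cos21.8° − 30·1.400 = 145.6; c'Δl = 10.92; W sinα = 75.0
Slice 4: Δl = 1.6/cos28.4° = 1.819 m; N'_4 = 227·cos28.4° − 15·1.819 = 172.4; c'Δl = 14.19; W sinα = 108.0
Slice 5: Δl = 1.4/cos35.7° = 1.724 m; N'_5 = 172·cos35.7° − 53·1.724 = 48.3; c'Δl = 13.45; W sinα = 100.4
Slice 6: Δl = 1.8/cos44.3° = 2.515 m; N'_6 = 173·cos44.3° − 12·2.515 = 93.6; c'Δl = 19.62; W sinα = 120.8
Slice 7: Δl = 2.3/cos57.7° = 4.304 m; N'_7 = 104·cos57.7° − 2·4.304 = 47.0; c'Δl = 33.57; W sinα = 87.9
Σc'Δl = 132.9 kN/m; ΣN' = 960.2 kN/m; ΣW sinα = 594.2 kN/m
Resisting = 132.9 + 960.2·tan28.8° = 132.9 + 527.9 = 660.8 kN/m
FS = 660.8 / 594.2 = 1.112

FS = 1.11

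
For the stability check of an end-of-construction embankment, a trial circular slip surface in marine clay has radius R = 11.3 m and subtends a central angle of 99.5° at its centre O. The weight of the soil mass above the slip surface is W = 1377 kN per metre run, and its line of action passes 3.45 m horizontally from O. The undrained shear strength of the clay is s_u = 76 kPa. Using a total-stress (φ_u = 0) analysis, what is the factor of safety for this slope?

Taking moments about the centre O, the resisting moment is provided by the undrained shear strength acting along the arc:
Arc length L_a = R·θ = 11.3·(99.5°·π/180) = 11.3·1.7366 = 19.62 m
M_R = s_u·L_a·R = 76·19.62·11.3 = 16852.8 kN·m/m
M_D = W·d = 1377·3.45 = 4750.7 kN·m/m
FS = M_R / M_D = 16852.8 / 4750.7 = 3.547

FS = 3.55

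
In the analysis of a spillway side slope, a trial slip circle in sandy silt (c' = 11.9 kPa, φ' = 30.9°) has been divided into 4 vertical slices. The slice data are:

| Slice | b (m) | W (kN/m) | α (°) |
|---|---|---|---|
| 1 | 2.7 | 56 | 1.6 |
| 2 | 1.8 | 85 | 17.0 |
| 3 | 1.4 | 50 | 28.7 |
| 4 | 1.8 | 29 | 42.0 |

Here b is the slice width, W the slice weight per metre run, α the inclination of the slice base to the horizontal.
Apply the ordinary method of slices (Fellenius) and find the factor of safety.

FS = 3.20

Ordinary method of slices: FS = Σ[c'·Δl_i + (W_i cosα_i)·tanφ'] / Σ W_i sinα_i, with Δl_i = b_i / cosα_i.
Slice 1: Δl = 2.7/cos1.6° = 2.701 m; N'_1 = 56·cos1.6° = 56.0; c'Δl = 32.14; W sinα = 1.6
Slice 2: Δl = 1.8/cos17.0° = 1.882 m; N'_2 = 85·cos17.0° = 81.3; c'Δl = 22.40; W sinα = 24.9
Slice 3: Δl = 1.4/cos28.7° = 1.596 m; N'_3 = 50·cos28.7° = 43.9; c'Δl = 18.99; W sinα = 24.0
Slice 4: Δl = 1.8/cos42.0° = 2.422 m; N'_4 = 29·cos42.0° = 21.6; c'Δl = 28.82; W sinα = 19.4
Σc'Δl = 102.4 kN/m; ΣN' = 202.7 kN/m; ΣW sinα = 69.8 kN/m
Resisting = 102.4 + 202.7·tan30.9° = 102.4 + 121.3 = 223.7 kN/m
FS = 223.7 / 69.8 = 3.203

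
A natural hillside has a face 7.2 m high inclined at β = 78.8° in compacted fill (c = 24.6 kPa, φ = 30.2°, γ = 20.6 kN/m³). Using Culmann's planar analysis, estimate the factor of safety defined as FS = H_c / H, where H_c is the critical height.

FS = 1.66

H_c = (4c/γ) · sinβ cosφ / [1 − cos(β − φ)]
    = (4·24.6/20.6) · sin78.8°·cos30.2° / [1 − cos48.6°]
    = 4.777 · 0.8478 / 0.3387 = 11.96 m
FS = H_c / H = 11.96 / 7.2 = 1.661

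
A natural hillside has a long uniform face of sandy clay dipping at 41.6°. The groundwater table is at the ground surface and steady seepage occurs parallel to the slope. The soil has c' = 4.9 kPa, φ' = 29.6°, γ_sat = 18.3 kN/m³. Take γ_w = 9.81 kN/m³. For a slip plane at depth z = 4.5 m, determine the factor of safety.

With seepage parallel to the slope and the water table at the surface, the effective normal stress on the slip plane uses the buoyant unit weight γ' = γ_sat − γ_w while the driving shear stress uses γ_sat:
FS = [c' + γ' z cos²β tanφ'] / [γ_sat z sinβ cosβ]
γ' = 18.3 − 9.81 = 8.49 kN/m³
Numerator = 4.9 + 8.49·4.5·cos²41.6°·tan29.6° = 4.9 + 8.49·4.5·0.5592·0.5681 = 17.037 kPa
Denominator = 18.3·4.5·sin41.6°·cos41.6° = 18.3·4.5·0.6639·0.7478 = 40.885 kPa
FS = 17.037 / 40.885 = 0.417

FS = 0.42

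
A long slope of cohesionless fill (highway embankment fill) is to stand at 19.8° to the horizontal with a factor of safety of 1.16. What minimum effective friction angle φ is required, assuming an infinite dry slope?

FS = tanφ/tanβ ⇒ tanφ = FS · tanβ = 1.16 · tan19.8° = 0.4176
φ = arctan(0.4176) = 22.67°

φ = 22.7°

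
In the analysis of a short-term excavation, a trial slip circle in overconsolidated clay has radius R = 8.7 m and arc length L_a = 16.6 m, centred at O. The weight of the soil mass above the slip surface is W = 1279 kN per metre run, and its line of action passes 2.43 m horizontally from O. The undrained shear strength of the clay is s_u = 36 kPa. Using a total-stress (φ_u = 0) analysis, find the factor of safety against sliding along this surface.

FS = 1.67

Taking moments about the centre O, the resisting moment is provided by the undrained shear strength acting along the arc:
M_R = s_u·L_a·R = 36·16.60·8.7 = 5199.1 kN·m/m
M_D = W·d = 1279·2.43 = 3108.0 kN·m/m
FS = M_R / M_D = 5199.1 / 3108.0 = 1.673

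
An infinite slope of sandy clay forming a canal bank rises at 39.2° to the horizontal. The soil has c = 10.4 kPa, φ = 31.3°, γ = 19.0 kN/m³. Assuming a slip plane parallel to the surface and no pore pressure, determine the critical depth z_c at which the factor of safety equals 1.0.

Setting FS = 1.00 in FS = [c + γz cos²β tanφ] / [γz sinβ cosβ] and solving for z:
z = c / [γ cosβ (FS·sinβ − cosβ·tanφ)]
  = 10.4 / [19.0·cos39.2°·(1.00·sin39.2° − cos39.2°·tan31.3°)]
  = 10.4 / [19.0·0.7749·(1.00·0.6320 − 0.7749·0.6080)]
  = 10.4 / 2.3684 = 4.391 m

z_c = 4.39 m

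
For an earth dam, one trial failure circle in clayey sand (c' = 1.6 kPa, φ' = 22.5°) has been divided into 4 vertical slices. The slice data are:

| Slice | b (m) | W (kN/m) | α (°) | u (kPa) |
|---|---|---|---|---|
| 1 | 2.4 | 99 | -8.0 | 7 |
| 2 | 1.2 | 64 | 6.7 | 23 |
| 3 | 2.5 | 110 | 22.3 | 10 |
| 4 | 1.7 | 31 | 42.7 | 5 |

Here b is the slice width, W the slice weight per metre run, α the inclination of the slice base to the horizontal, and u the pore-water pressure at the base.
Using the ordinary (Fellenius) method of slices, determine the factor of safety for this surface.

Ordinary method of slices: FS = Σ[c'·Δl_i + (W_i cosα_i − u_i·Δl_i)·tanφ'] / Σ W_i sinα_i, with Δl_i = b_i / cosα_i.
Slice 1: Δl = 2.4/cos(-8.0°) = 2.424 m; N'_1 = 99·cos(-8.0°) − 7·2.424 = 81.1; c'Δl = 3.88; W sinα = -13.8
Slice 2: Δl = 1.2/cos6.7° = 1.208 m; N'_2 = 64·cos6.7° − 23·1.208 = 35.8; c'Δl = 1.93; W sinα = 7.5
Slice 3: Δl = 2.5/cos22.3° = 2.702 m; N'_3 = 110·cos22.3° − 10·2.702 = 74.8; c'Δl = 4.32; W sinα = 41.7
Slice 4: Δl = 1.7/cos42.7° = 2.313 m; N'_4 = 31·cos42.7° − 5·2.313 = 11.2; c'Δl = 3.70; W sinα = 21.0
Σc'Δl = 13.8 kN/m; ΣN' = 202.8 kN/m; ΣW sinα = 56.5 kN/m
Resisting = 13.8 + 202.8·tan22.5° = 13.8 + 84.0 = 97.8 kN/m
FS = 97.8 / 56.5 = 1.733

FS = 1.73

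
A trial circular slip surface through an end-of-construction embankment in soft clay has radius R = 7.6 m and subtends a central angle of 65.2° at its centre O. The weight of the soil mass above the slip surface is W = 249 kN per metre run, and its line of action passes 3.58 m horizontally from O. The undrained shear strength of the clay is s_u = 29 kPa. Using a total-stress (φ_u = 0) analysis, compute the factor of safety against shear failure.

Taking moments about the centre O, the resisting moment is provided by the undrained shear strength acting along the arc:
Arc length L_a = R·θ = 7.6·(65.2°·π/180) = 7.6·1.1380 = 8.65 m
M_R = s_u·L_a·R = 29·8.65·7.6 = 1906.1 kN·m/m
M_D = W·d = 249·3.58 = 891.4 kN·m/m
FS = M_R / M_D = 1906.1 / 891.4 = 2.138

FS = 2.14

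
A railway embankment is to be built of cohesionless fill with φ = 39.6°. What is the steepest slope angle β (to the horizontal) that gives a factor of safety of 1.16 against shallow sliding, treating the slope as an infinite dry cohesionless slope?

β = 35.5°

For an infinite dry cohesionless slope FS = tanφ/tanβ, so tanβ = tanφ / FS.
tanβ = tan39.6° / 1.16 = 0.8273 / 1.16 = 0.7132
β = arctan(0.7132) = 35.50°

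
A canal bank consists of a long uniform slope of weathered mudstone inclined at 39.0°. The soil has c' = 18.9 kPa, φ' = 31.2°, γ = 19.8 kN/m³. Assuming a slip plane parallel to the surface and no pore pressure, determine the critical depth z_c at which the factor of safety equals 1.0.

Setting FS = 1.00 in FS = [c' + γz cos²β tanφ'] / [γz sinβ cosβ] and solving for z:
z = c' / [γ cosβ (FS·sinβ − cosβ·tanφ')]
  = 18.9 / [19.8·cos39.0°·(1.00·sin39.0° − cos39.0°·tan31.2°)]
  = 18.9 / [19.8·0.7771·(1.00·0.6293 − 0.7771·0.6056)]
  = 18.9 / 2.4414 = 7.741 m

z_c = 7.74 m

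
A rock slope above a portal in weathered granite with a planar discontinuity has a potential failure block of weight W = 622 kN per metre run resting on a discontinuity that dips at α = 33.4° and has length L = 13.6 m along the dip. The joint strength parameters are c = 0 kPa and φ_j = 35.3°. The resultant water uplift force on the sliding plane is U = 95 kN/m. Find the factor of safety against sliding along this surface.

FS = 0.88

Resolving the block weight along and normal to the plane and applying the Mohr–Coulomb strength on the joint:
N' = W cosα − U = 622·cos33.4° − 95 = 424.3 kN/m
Driving force T = W sinα = 622·sin33.4° = 342.4 kN/m
Resisting force R = c·L + N'·tanφ_j = 0·13.6 + 424.3·tan35.3° = 0.0 + 300.4 = 300.4 kN/m
FS = R / T = 300.4 / 342.4 = 0.877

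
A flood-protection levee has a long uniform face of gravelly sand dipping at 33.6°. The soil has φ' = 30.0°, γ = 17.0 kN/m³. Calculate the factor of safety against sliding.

FS = 0.87

For a dry cohesionless infinite slope the factor of safety is FS = tanφ' / tanβ.
FS = tan30.0° / tan33.6° = 0.5774 / 0.6644 = 0.869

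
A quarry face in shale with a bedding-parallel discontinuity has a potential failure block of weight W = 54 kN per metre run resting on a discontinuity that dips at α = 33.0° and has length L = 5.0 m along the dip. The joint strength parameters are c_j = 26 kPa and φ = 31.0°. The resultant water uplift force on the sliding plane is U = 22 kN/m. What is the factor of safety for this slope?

FS = 4.90

Resolving the block weight along and normal to the plane and applying the Mohr–Coulomb strength on the joint:
N' = W cosα − U = 54·cos33.0° − 22 = 23.3 kN/m
Driving force T = W sinα = 54·sin33.0° = 29.4 kN/m
Resisting force R = c_j·L + N'·tanφ = 26·5.0 + 23.3·tan31.0° = 130.0 + 14.0 = 144.0 kN/m
FS = R / T = 144.0 / 29.4 = 4.896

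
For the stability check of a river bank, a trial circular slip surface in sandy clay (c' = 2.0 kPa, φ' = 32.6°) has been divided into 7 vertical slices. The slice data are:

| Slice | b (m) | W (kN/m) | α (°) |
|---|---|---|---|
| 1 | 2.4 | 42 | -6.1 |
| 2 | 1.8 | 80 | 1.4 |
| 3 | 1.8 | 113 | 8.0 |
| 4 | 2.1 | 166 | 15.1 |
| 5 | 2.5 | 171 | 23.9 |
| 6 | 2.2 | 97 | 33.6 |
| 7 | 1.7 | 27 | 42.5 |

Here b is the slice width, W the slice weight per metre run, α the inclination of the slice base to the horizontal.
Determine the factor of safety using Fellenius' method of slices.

Ordinary method of slices: FS = Σ[c'·Δl_i + (W_i cosα_i)·tanφ'] / Σ W_i sinα_i, with Δl_i = b_i / cosα_i.
Slice 1: Δl = 2.4/cos(-6.1°) = 2.414 m; N'_1 = 42·cos(-6.1°) = 41.8; c'Δl = 4.83; W sinα = -4.5
Slice 2: Δl = 1.8/cos1.4° = 1.801 m; N'_2 = 80·cos1.4° = 80.0; c'Δl = 3.60; W sinα = 2.0
Slice 3: Δl = 1.8/cos8.0° = 1.818 m; N'_3 = 113·cos8.0° = 111.9; c'Δl = 3.64; W sinα = 15.7
Slice 4: Δl = 2.1/cos15.1° = 2.175 m; N'_4 = 166·cos15.1° = 160.3; c'Δl = 4.35; W sinα = 43.2
Slice 5: Δl = 2.5/cos23.9° = 2.734 m; N'_5 = 171·cos23.9° = 156.3; c'Δl = 5.47; W sinα = 69.3
Slice 6: Δl = 2.2/cos33.6° = 2.641 m; N'_6 = 97·cos33.6° = 80.8; c'Δl = 5.28; W sinα = 53.7
Slice 7: Δl = 1.7/cos42.5° = 2.306 m; N'_7 = 27·cos42.5° = 19.9; c'Δl = 4.61; W sinα = 18.2
Σc'Δl = 31.8 kN/m; ΣN' = 650.9 kN/m; ΣW sinα = 197.7 kN/m
Resisting = 31.8 + 650.9·tan32.6° = 31.8 + 416.3 = 448.1 kN/m
FS = 448.1 / 197.7 = 2.267

FS = 2.27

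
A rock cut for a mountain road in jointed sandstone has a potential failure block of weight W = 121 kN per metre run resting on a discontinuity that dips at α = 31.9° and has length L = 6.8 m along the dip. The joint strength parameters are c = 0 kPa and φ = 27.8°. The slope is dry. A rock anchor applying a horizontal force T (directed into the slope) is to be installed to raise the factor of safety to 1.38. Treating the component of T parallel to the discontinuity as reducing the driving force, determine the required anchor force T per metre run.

Resolving forces along and normal to the sliding plane, with the horizontal anchor force T adding T·sinα to the effective normal force and T·cosα acting up the plane against the driving force:
FS = [cL + (W cosα + T sinα) tanφ] / [W sinα − T cosα]
Without the anchor: N' = 102.7 kN/m, driving T_d = 63.9 kN/m, resisting R = 0·6.8 + 102.7·tan27.8° = 54.2 kN/m, FS = 0.85.
Setting FS = 1.38 and solving for T:
1.38·(63.9 − T cos31.9°) = 54.2 + T sin31.9°·tan27.8°
T·(sin31.9°·tan27.8° + 1.38·cos31.9°) = 1.38·63.9 − 54.2
T·(0.5284·0.5272 + 1.38·0.8490) = 88.2 − 54.2 = 34.1
T·1.4502 = 34.1
T = 23.5 kN/m

T = 23 kN/m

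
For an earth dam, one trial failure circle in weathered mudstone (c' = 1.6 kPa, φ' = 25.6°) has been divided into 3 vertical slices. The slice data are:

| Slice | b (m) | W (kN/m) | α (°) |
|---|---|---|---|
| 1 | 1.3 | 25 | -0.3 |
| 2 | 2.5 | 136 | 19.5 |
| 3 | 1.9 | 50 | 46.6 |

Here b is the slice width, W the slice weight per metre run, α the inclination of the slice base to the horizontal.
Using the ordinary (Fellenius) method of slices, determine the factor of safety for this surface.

FS = 1.23

Ordinary method of slices: FS = Σ[c'·Δl_i + (W_i cosα_i)·tanφ'] / Σ W_i sinα_i, with Δl_i = b_i / cosα_i.
Slice 1: Δl = 1.3/cos(-0.3°) = 1.300 m; N'_1 = 25·cos(-0.3°) = 25.0; c'Δl = 2.08; W sinα = -0.1
Slice 2: Δl = 2.5/cos19.5° = 2.652 m; N'_2 = 136·cos19.5° = 128.2; c'Δl = 4.24; W sinα = 45.4
Slice 3: Δl = 1.9/cos46.6° = 2.765 m; N'_3 = 50·cos46.6° = 34.4; c'Δl = 4.42; W sinα = 36.3
Σc'Δl = 10.7 kN/m; ΣN' = 187.6 kN/m; ΣW sinα = 81.6 kN/m
Resisting = 10.7 + 187.6·tan25.6° = 10.7 + 89.9 = 100.6 kN/m
FS = 100.6 / 81.6 = 1.233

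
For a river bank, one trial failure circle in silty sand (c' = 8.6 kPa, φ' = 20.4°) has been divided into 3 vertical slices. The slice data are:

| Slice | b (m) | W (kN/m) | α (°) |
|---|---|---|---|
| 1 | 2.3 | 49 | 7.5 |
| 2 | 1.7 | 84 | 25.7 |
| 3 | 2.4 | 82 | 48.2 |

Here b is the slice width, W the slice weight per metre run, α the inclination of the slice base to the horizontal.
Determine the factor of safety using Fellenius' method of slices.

Ordinary method of slices: FS = Σ[c'·Δl_i + (W_i cosα_i)·tanφ'] / Σ W_i sinα_i, with Δl_i = b_i / cosα_i.
Slice 1: Δl = 2.3/cos7.5° = 2.320 m; N'_1 = 49·cos7.5° = 48.6; c'Δl = 19.95; W sinα = 6.4
Slice 2: Δl = 1.7/cos25.7° = 1.887 m; N'_2 = 84·cos25.7° = 75.7; c'Δl = 16.23; W sinα = 36.4
Slice 3: Δl = 2.4/cos48.2° = 3.601 m; N'_3 = 82·cos48.2° = 54.7; c'Δl = 30.97; W sinα = 61.1
Σc'Δl = 67.1 kN/m; ΣN' = 178.9 kN/m; ΣW sinα = 104.0 kN/m
Resisting = 67.1 + 178.9·tan20.4° = 67.1 + 66.5 = 133.7 kN/m
FS = 133.7 / 104.0 = 1.286

FS = 1.29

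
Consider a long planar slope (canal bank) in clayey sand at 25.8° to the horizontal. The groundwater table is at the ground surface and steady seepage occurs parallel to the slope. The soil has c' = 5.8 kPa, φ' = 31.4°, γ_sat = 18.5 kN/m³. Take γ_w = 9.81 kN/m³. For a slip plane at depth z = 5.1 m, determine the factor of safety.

FS = 0.75

With seepage parallel to the slope and the water table at the surface, the effective normal stress on the slip plane uses the buoyant unit weight γ' = γ_sat − γ_w while the driving shear stress uses γ_sat:
FS = [c' + γ' z cos²β tanφ'] / [γ_sat z sinβ cosβ]
γ' = 18.5 − 9.81 = 8.69 kN/m³
Numerator = 5.8 + 8.69·5.1·cos²25.8°·tan31.4° = 5.8 + 8.69·5.1·0.8106·0.6104 = 27.728 kPa
Denominator = 18.5·5.1·sin25.8°·cos25.8° = 18.5·5.1·0.4352·0.9003 = 36.971 kPa
FS = 27.728 / 36.971 = 0.750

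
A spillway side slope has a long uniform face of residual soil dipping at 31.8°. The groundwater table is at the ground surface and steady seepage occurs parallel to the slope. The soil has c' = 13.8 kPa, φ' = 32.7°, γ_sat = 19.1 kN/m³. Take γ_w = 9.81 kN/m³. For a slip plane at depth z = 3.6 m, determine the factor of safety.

With seepage parallel to the slope and the water table at the surface, the effective normal stress on the slip plane uses the buoyant unit weight γ' = γ_sat − γ_w while the driving shear stress uses γ_sat:
FS = [c' + γ' z cos²β tanφ'] / [γ_sat z sinβ cosβ]
γ' = 19.1 − 9.81 = 9.29 kN/m³
Numerator = 13.8 + 9.29·3.6·cos²31.8°·tan32.7° = 13.8 + 9.29·3.6·0.7223·0.6420 = 29.309 kPa
Denominator = 19.1·3.6·sin31.8°·cos31.8° = 19.1·3.6·0.5270·0.8499 = 30.795 kPa
FS = 29.309 / 30.795 = 0.952

FS = 0.95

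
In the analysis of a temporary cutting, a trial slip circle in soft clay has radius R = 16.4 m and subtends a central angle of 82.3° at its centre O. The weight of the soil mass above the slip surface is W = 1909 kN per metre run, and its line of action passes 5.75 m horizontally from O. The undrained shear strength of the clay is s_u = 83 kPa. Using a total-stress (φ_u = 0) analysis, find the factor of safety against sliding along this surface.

FS = 2.92

Taking moments about the centre O, the resisting moment is provided by the undrained shear strength acting along the arc:
Arc length L_a = R·θ = 16.4·(82.3°·π/180) = 16.4·1.4364 = 23.56 m
M_R = s_u·L_a·R = 83·23.56·16.4 = 32065.9 kN·m/m
M_D = W·d = 1909·5.75 = 10976.8 kN·m/m
FS = M_R / M_D = 32065.9 / 10976.8 = 2.921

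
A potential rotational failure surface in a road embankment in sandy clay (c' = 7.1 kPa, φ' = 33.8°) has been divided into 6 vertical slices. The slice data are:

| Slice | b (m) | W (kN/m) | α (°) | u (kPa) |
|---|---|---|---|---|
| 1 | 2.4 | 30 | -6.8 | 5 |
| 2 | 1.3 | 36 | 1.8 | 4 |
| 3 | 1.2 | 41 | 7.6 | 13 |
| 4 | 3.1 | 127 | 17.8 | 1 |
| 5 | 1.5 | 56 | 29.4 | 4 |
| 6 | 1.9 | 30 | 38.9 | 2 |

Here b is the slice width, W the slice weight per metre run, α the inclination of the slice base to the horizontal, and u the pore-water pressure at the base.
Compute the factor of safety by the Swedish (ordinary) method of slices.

FS = 2.90

Ordinary method of slices: FS = Σ[c'·Δl_i + (W_i cosα_i − u_i·Δl_i)·tanφ'] / Σ W_i sinα_i, with Δl_i = b_i / cosα_i.
Slice 1: Δl = 2.4/cos(-6.8°) = 2.417 m; N'_1 = 30·cos(-6.8°) − 5·2.417 = 17.7; c'Δl = 17.16; W sinα = -3.6
Slice 2: Δl = 1.3/cos1.8° = 1.301 m; N'_2 = 36·cos1.8° − 4·1.301 = 30.8; c'Δl = 9.23; W sinα = 1.1
Slice 3: Δl = 1.2/cos7.6° = 1.211 m; N'_3 = 41·cos7.6° − 13·1.211 = 24.9; c'Δl = 8.60; W sinα = 5.4
Slice 4: Δl = 3.1/cos17.8° = 3.256 m; N'_4 = 127·cos17.8° − 1·3.256 = 117.7; c'Δl = 23.12; W sinα = 38.8
Slice 5: Δl = 1.5/cos29.4° = 1.722 m; N'_5 = 56·cos29.4° − 4·1.722 = 41.9; c'Δl = 12.22; W sinα = 27.5
Slice 6: Δl = 1.9/cos38.9° = 2.441 m; N'_6 = 30·cos38.9° − 2·2.441 = 18.5; c'Δl = 17.33; W sinα = 18.8
Σc'Δl = 87.7 kN/m; ΣN' = 251.4 kN/m; ΣW sinα = 88.2 kN/m
Resisting = 87.7 + 251.4·tan33.8° = 87.7 + 168.3 = 256.0 kN/m
FS = 256.0 / 88.2 = 2.904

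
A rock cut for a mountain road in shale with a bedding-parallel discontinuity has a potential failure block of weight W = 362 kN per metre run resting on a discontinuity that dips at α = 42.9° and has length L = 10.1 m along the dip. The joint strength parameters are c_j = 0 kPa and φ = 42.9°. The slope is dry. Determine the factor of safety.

Resolving the block weight along and normal to the plane and applying the Mohr–Coulomb strength on the joint:
N' = W cosα = 362·cos42.9° = 265.2 kN/m
Driving force T = W sinα = 362·sin42.9° = 246.4 kN/m
Resisting force R = c_j·L + N'·tanφ = 0·10.1 + 265.2·tan42.9° = 0.0 + 246.4 = 246.4 kN/m
FS = R / T = 246.4 / 246.4 = 1.000

FS = 1.00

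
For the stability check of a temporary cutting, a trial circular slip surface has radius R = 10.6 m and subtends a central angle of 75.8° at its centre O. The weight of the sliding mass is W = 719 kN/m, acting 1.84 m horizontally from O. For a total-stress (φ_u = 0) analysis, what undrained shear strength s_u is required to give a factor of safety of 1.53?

FS = s_u·L_a·R / (W·d), so s_u = FS·W·d / (L_a·R).
Arc length L_a = R·θ = 10.6·(75.8°·π/180) = 10.6·1.3230 = 14.02 m
s_u = 1.53·719·1.84 / (14.02·10.6) = 2024.1 / 148.65 = 13.62 kPa

s_u = 13.6 kPa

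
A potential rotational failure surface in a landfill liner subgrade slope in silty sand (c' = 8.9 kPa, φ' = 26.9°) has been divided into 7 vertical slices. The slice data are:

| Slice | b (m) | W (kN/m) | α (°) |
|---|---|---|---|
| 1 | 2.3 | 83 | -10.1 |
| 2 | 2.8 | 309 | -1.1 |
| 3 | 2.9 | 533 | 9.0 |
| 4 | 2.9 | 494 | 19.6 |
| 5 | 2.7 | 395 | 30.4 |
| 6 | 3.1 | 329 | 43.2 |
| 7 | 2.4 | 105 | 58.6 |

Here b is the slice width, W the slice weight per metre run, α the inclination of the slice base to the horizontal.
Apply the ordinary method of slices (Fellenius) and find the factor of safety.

Ordinary method of slices: FS = Σ[c'·Δl_i + (W_i cosα_i)·tanφ'] / Σ W_i sinα_i, with Δl_i = b_i / cosα_i.
Slice 1: Δl = 2.3/cos(-10.1°) = 2.336 m; N'_1 = 83·cos(-10.1°) = 81.7; c'Δl = 20.79; W sinα = -14.6
Slice 2: Δl = 2.8/cos(-1.1°) = 2.801 m; N'_2 = 309·cos(-1.1°) = 308.9; c'Δl = 24.92; W sinα = -5.9
Slice 3: Δl = 2.9/cos9.0° = 2.936 m; N'_3 = 533·cos9.0° = 526.4; c'Δl = 26.13; W sinα = 83.4
Slice 4: Δl = 2.9/cos19.6° = 3.078 m; N'_4 = 494·cos19.6° = 465.4; c'Δl = 27.40; W sinα = 165.7
Slice 5: Δl = 2.7/cos30.4° = 3.130 m; N'_5 = 395·cos30.4° = 340.7; c'Δl = 27.86; W sinα = 199.9
Slice 6: Δl = 3.1/cos43.2° = 4.253 m; N'_6 = 329·cos43.2° = 239.8; c'Δl = 37.85; W sinα = 225.2
Slice 7: Δl = 2.4/cos58.6° = 4.606 m; N'_7 = 105·cos58.6° = 54.7; c'Δl = 41.00; W sinα = 89.6
Σc'Δl = 206.0 kN/m; ΣN' = 2017.7 kN/m; ΣW sinα = 743.3 kN/m
Resisting = 206.0 + 2017.7·tan26.9° = 206.0 + 1023.6 = 1229.6 kN/m
FS = 1229.6 / 743.3 = 1.654

FS = 1.65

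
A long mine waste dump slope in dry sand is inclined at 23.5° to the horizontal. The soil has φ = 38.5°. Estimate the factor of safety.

For a dry cohesionless infinite slope the factor of safety is FS = tanφ / tanβ.
FS = tan38.5° / tan23.5° = 0.7954 / 0.4348 = 1.829

FS = 1.83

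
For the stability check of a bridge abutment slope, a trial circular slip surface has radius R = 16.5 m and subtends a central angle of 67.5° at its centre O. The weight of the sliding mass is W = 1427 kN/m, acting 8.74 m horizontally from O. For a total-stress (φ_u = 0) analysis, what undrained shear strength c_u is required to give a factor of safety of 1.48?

c_u = 57.6 kPa

FS = c_u·L_a·R / (W·d), so c_u = FS·W·d / (L_a·R).
Arc length L_a = R·θ = 16.5·(67.5°·π/180) = 16.5·1.1781 = 19.44 m
c_u = 1.48·1427·8.74 / (19.44·16.5) = 18458.5 / 320.74 = 57.55 kPa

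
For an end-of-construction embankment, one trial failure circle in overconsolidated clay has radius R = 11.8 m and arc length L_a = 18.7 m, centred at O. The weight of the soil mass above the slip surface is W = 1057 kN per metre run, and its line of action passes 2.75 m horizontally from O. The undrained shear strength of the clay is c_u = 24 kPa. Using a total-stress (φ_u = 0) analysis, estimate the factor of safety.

FS = 1.82

Taking moments about the centre O, the resisting moment is provided by the undrained shear strength acting along the arc:
M_R = c_u·L_a·R = 24·18.70·11.8 = 5295.8 kN·m/m
M_D = W·d = 1057·2.75 = 2906.8 kN·m/m
FS = M_R / M_D = 5295.8 / 2906.8 = 1.822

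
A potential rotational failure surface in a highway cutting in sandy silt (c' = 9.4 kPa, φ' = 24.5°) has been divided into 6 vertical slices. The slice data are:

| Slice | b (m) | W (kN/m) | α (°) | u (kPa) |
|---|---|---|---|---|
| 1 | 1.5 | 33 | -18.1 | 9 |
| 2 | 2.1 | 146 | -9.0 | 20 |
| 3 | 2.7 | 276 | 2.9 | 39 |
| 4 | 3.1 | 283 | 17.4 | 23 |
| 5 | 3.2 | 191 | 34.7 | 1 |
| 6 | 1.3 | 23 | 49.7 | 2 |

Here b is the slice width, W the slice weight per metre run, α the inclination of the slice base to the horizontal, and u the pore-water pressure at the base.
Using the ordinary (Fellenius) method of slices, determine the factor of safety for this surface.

FS = 2.30

Ordinary method of slices: FS = Σ[c'·Δl_i + (W_i cosα_i − u_i·Δl_i)·tanφ'] / Σ W_i sinα_i, with Δl_i = b_i / cosα_i.
Slice 1: Δl = 1.5/cos(-18.1°) = 1.578 m; N'_1 = 33·cos(-18.1°) − 9·1.578 = 17.2; c'Δl = 14.83; W sinα = -10.3
Slice 2: Δl = 2.1/cos(-9.0°) = 2.126 m; N'_2 = 146·cos(-9.0°) − 20·2.126 = 101.7; c'Δl = 19.99; W sinα = -22.8
Slice 3: Δl = 2.7/cos2.9° = 2.703 m; N'_3 = 276·cos2.9° − 39·2.703 = 170.2; c'Δl = 25.41; W sinα = 14.0
Slice 4: Δl = 3.1/cos17.4° = 3.249 m; N'_4 = 283·cos17.4° − 23·3.249 = 195.3; c'Δl = 30.54; W sinα = 84.6
Slice 5: Δl = 3.2/cos34.7° = 3.892 m; N'_5 = 191·cos34.7° − 1·3.892 = 153.1; c'Δl = 36.59; W sinα = 108.7
Slice 6: Δl = 1.3/cos49.7° = 2.010 m; N'_6 = 23·cos49.7° − 2·2.010 = 10.9; c'Δl = 18.89; W sinα = 17.5
Σc'Δl = 146.3 kN/m; ΣN' = 648.4 kN/m; ΣW sinα = 191.8 kN/m
Resisting = 146.3 + 648.4·tan24.5° = 146.3 + 295.5 = 441.7 kN/m
FS = 441.7 / 191.8 = 2.303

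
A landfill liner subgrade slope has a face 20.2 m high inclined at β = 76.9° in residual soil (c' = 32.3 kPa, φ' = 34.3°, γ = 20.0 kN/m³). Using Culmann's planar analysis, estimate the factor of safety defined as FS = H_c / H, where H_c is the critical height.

FS = 0.98

H_c = (4c'/γ) · sinβ cosφ' / [1 − cos(β − φ')]
    = (4·32.3/20.0) · sin76.9°·cos34.3° / [1 − cos42.6°]
    = 6.460 · 0.8046 / 0.2639 = 19.70 m
FS = H_c / H = 19.70 / 20.2 = 0.975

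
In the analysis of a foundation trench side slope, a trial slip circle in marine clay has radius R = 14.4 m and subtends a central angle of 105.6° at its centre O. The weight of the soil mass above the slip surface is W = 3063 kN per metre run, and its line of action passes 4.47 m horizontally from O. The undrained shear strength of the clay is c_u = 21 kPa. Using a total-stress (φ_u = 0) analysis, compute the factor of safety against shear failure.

Taking moments about the centre O, the resisting moment is provided by the undrained shear strength acting along the arc:
Arc length L_a = R·θ = 14.4·(105.6°·π/180) = 14.4·1.8431 = 26.54 m
M_R = c_u·L_a·R = 21·26.54·14.4 = 8025.7 kN·m/m
M_D = W·d = 3063·4.47 = 13691.6 kN·m/m
FS = M_R / M_D = 8025.7 / 13691.6 = 0.586

FS = 0.59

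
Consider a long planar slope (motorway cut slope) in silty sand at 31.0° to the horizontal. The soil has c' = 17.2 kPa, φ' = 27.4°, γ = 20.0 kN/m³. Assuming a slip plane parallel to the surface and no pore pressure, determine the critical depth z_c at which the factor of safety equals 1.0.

Setting FS = 1.00 in FS = [c' + γz cos²β tanφ'] / [γz sinβ cosβ] and solving for z:
z = c' / [γ cosβ (FS·sinβ − cosβ·tanφ')]
  = 17.2 / [20.0·cos31.0°·(1.00·sin31.0° − cos31.0°·tan27.4°)]
  = 17.2 / [20.0·0.8572·(1.00·0.5150 − 0.8572·0.5184)]
  = 17.2 / 1.2125 = 14.186 m

z_c = 14.19 m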